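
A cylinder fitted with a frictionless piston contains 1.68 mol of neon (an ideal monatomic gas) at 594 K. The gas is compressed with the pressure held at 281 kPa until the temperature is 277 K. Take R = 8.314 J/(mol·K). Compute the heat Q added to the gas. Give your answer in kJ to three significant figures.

Q ≈ -11.1 kJ

Isobaric: W = nRΔT = (1.68)(8.314)(-317) = -4428 J.
ΔU = nCᵥΔT with Cᵥ = 3R/2: ΔU = (1.68)(12.47)(-317) = -6642 J.
Q = ΔU + W = -6642 − 4428 = -11069 J.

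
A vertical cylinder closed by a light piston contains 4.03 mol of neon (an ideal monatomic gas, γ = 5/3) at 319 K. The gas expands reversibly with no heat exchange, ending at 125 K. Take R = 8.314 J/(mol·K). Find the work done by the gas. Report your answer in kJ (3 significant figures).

Adiabatic ⇒ Q = 0, so W_by = −ΔU = nCᵥ(T₁ − T₂).
Cᵥ = 3R/2 = 12.47 J/(mol·K).
W = (4.03)(12.47)(319 − 125) = 9750 J.

W ≈ 9.75 kJ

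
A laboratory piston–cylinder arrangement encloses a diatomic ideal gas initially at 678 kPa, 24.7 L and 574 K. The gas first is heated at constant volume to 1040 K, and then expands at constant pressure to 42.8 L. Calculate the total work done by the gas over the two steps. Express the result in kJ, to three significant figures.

Step 1 (isochoric): W = 0 (constant volume).
After step 1: P = 1228 kPa (V unchanged).
Step 2 (isobaric): W = PΔV = (1228 kPa)(42.8 − 24.7 L) = 22235 J.
W_total = 0 + 22235 = 22235 J.

W_total ≈ 22.2 kJ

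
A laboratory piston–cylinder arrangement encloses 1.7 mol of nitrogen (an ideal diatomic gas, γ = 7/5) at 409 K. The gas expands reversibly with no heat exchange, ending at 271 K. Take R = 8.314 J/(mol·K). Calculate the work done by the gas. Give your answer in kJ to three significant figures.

Adiabatic ⇒ Q = 0, so W_by = −ΔU = nCᵥ(T₁ − T₂).
Cᵥ = 5R/2 = 20.79 J/(mol·K).
W = (1.7)(20.79)(409 − 271) = 4876 J.

W ≈ 4.88 kJ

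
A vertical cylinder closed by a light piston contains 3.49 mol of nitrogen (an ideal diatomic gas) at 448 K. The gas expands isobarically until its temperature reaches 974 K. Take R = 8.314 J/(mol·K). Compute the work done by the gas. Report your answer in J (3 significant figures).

Isobaric: W = P ΔV = nR ΔT.
W = (3.49)(8.314)(974 − 448) = 15262 J.

W ≈ 15300 J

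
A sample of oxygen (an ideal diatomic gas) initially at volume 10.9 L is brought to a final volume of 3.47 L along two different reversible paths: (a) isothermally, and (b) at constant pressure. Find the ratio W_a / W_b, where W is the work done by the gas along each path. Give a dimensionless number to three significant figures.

W_a / W_b ≈ 1.68

Path (a) isothermal: W = P₁V₁ ln(V₂/V₁) → W_a/(P₁V₁) = -1.145.
Path (b) isobaric: W = P₁(V₂ − V₁) → W_b/(P₁V₁) = -0.6817.
W_a / W_b = -1.145 / -0.6817 = 1.679.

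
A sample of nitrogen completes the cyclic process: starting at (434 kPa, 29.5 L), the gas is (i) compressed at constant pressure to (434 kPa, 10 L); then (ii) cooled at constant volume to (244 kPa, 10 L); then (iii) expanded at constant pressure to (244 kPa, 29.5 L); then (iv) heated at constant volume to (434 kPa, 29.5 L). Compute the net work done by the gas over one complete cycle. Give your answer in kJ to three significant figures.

W_net ≈ -3.70 kJ

Constant-volume legs do no work.
W(i) = (434)(10 − 29.5) = -8463 J; W(iii) = (244)(29.5 − 10) = 4758 J.
W_net = -8463 + 4758 = -3705 J (the counter-clockwise enclosed area).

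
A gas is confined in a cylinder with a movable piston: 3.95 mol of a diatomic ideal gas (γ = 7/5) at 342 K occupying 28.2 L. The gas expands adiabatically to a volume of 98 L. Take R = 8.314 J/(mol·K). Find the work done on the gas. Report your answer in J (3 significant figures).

Adiabatic: TV^(γ−1) = const with γ = 7/5.
T₂ = T₁ (V₁/V₂)^(γ−1) = 342 × (28.2/98)^0.4 = 342 × 0.6076 = 207.8 K.
W_by = nCᵥ(T₁ − T₂) = (3.95)(20.79)(342 − 207.8) = 11018 J.
Work on gas = −W_by = -11018 J.

W ≈ -11000 J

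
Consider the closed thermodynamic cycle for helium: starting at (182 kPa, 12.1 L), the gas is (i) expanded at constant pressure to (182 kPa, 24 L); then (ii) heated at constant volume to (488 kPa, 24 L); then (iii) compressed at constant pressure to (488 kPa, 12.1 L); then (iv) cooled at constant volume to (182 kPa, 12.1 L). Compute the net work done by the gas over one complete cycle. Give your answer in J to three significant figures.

Constant-volume legs do no work.
W(i) = (182)(24 − 12.1) = 2166 J; W(iii) = (488)(12.1 − 24) = -5807 J.
W_net = 2166 − 5807 = -3641 J (the counter-clockwise enclosed area).

W_net ≈ -3640 J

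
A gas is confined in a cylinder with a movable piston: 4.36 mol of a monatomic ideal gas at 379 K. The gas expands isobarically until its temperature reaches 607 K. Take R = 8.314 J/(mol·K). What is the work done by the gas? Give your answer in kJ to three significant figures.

W ≈ 8.26 kJ

Isobaric: W = P ΔV = nR ΔT.
W = (4.36)(8.314)(607 − 379) = 8265 J.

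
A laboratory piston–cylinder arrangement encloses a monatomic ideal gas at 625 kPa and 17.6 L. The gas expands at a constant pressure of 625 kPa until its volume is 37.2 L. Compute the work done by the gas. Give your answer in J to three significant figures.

W ≈ 12200 J

Isobaric: W = P ΔV.
W = (625 kPa)(37.2 − 17.6 L) = (625)(19.6) = 12250 J.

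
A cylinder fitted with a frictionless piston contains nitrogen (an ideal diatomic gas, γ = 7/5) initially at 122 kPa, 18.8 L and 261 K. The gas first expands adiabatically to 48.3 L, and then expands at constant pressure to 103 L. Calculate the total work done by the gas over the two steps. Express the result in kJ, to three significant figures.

W_total ≈ 3.58 kJ

Step 1 (adiabatic): W = (P₁V₁ − P₂V₂)/(γ−1) = (2294 − 1573)/0.4 = 1803 J.
After step 1: P = 32.56 kPa, V = 48.3 L, T = 178.9 K.
Step 2 (isobaric): W = PΔV = (32.56 kPa)(103 − 48.3 L) = 1781 J.
W_total = 1803 + 1781 = 3584 J.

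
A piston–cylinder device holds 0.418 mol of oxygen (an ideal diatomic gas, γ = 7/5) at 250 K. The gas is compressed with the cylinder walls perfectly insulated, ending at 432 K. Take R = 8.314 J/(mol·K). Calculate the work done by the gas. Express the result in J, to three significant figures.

W ≈ -1580 J

Adiabatic ⇒ Q = 0, so W_by = −ΔU = nCᵥ(T₁ − T₂).
Cᵥ = 5R/2 = 20.79 J/(mol·K).
W = (0.418)(20.79)(250 − 432) = -1581 J.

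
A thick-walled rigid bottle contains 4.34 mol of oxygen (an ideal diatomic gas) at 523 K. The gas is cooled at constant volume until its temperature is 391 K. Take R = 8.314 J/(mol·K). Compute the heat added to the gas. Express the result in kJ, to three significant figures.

Constant volume ⇒ W = 0, so Q = ΔU = nCᵥΔT with Cᵥ = 5R/2 = 20.79 J/(mol·K).
ΔU = (4.34)(20.79)(391 − 523) = -11907 J.

Q ≈ -11.9 kJ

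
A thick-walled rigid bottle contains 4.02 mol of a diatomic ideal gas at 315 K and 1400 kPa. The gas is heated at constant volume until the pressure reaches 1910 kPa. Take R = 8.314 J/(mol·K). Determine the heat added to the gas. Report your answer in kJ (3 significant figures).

Constant volume ⇒ W = 0, so Q = ΔU = nCᵥΔT with Cᵥ = 5R/2 = 20.79 J/(mol·K).
At constant V, T₂/T₁ = P₂/P₁ ⇒ ΔT = T₁(P₂/P₁ − 1) = 315·(1910/1400 − 1) = 114.8 K.
ΔU = (4.02)(20.79)(114.8) = 9588 J.

Q ≈ 9.59 kJ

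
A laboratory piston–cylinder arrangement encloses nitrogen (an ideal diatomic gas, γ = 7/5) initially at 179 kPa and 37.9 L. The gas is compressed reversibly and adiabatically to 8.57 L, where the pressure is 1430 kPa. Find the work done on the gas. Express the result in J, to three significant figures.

W ≈ 13700 J

Adiabatic: W = (P₁V₁ − P₂V₂)/(γ − 1) with γ = 7/5.
P₁V₁ = 6784 J, P₂V₂ = 12255 J.
W = (6784 − 12255) / 0.4 = -13678 J.
Work on gas = −W_by = 13678 J.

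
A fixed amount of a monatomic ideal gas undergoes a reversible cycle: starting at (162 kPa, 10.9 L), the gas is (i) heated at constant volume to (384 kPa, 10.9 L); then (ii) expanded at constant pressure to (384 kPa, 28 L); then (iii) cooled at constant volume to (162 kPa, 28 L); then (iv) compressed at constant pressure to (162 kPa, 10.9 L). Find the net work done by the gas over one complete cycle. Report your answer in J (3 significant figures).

W_net ≈ 3800 J

Constant-volume legs do no work.
W(ii) = (384)(28 − 10.9) = 6566 J; W(iv) = (162)(10.9 − 28) = -2770 J.
W_net = 6566 − 2770 = 3796 J (the clockwise enclosed area).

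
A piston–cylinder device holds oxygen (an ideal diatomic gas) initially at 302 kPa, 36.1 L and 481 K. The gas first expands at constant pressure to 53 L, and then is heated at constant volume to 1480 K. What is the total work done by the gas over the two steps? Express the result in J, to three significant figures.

W_total ≈ 5100 J

Step 1 (isobaric): W = PΔV = (302 kPa)(53 − 36.1 L) = 5104 J.
Step 2 (isochoric): W = 0 (constant volume).
W_total = 5104 + 0 = 5104 J.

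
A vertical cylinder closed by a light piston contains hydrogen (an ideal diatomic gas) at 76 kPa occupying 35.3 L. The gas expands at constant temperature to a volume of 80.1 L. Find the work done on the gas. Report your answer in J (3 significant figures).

W ≈ -2200 J

Isothermal: W = nRT ln(V₂/V₁) = P₁V₁ ln(V₂/V₁).
P₁V₁ = (76 kPa)(35.3 L) = 2683 J.
W = 2683 × ln(80.1/35.3) = 2683 × 0.8194
W_by_gas = 2198 J; work on gas = −W_by = -2198 J.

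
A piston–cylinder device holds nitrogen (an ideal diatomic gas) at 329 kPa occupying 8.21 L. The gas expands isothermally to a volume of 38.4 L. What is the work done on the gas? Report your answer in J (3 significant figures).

Isothermal: W = nRT ln(V₂/V₁) = P₁V₁ ln(V₂/V₁).
P₁V₁ = (329 kPa)(8.21 L) = 2701 J.
W = 2701 × ln(38.4/8.21) = 2701 × 1.543
W_by_gas = 4167 J; work on gas = −W_by = -4167 J.

W ≈ -4170 J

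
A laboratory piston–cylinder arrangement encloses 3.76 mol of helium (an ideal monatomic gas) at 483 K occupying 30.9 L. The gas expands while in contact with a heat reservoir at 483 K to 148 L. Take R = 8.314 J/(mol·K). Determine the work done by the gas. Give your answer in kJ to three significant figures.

Isothermal: W = nRT ln(V₂/V₁).
W = (3.76)(8.314)(483) × ln(148/30.9)
  = 15099 × 1.566
W_by_gas = 23652 J.

W ≈ 23.7 kJ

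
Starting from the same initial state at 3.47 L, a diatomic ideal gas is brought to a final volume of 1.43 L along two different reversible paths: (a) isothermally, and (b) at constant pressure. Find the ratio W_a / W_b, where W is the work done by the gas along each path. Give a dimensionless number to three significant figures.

W_a / W_b ≈ 1.51

Path (a) isothermal: W = P₁V₁ ln(V₂/V₁) → W_a/(P₁V₁) = -0.8865.
Path (b) isobaric: W = P₁(V₂ − V₁) → W_b/(P₁V₁) = -0.5879.
W_a / W_b = -0.8865 / -0.5879 = 1.508.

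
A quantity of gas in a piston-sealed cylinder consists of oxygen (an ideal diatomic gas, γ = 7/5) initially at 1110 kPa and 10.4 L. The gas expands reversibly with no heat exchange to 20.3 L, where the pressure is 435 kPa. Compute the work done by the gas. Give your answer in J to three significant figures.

W ≈ 6780 J

Adiabatic: W = (P₁V₁ − P₂V₂)/(γ − 1) with γ = 7/5.
P₁V₁ = 11544 J, P₂V₂ = 8830 J.
W = (11544 − 8830) / 0.4 = 6784 J.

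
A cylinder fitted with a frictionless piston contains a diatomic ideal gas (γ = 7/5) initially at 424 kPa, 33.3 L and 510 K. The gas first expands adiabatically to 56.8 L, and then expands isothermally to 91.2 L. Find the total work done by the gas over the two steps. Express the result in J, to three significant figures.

W_total ≈ 12200 J

Step 1 (adiabatic): W = (P₁V₁ − P₂V₂)/(γ−1) = (14119 − 11404)/0.4 = 6789 J.
After step 1: P = 200.8 kPa, V = 56.8 L, T = 411.9 K.
Step 2 (isothermal): W = P₁V₁ ln(V₂/V₁) = (11404) ln(91.2/56.8) = 5400 J.
W_total = 6789 + 5400 = 12188 J.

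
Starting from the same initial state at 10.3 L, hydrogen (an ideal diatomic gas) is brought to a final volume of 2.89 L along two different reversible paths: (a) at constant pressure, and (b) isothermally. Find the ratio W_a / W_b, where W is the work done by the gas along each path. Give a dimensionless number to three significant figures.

W_a / W_b ≈ 0.566

Path (a) isobaric: W = P₁(V₂ − V₁) → W_a/(P₁V₁) = -0.7194.
Path (b) isothermal: W = P₁V₁ ln(V₂/V₁) → W_b/(P₁V₁) = -1.271.
W_a / W_b = -0.7194 / -1.271 = 0.5661.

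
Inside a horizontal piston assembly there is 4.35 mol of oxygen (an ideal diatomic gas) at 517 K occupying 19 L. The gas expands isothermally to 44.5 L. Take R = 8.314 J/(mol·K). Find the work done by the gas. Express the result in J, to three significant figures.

W ≈ 15900 J

Isothermal: W = nRT ln(V₂/V₁).
W = (4.35)(8.314)(517) × ln(44.5/19)
  = 18698 × 0.8511
W_by_gas = 15913 J.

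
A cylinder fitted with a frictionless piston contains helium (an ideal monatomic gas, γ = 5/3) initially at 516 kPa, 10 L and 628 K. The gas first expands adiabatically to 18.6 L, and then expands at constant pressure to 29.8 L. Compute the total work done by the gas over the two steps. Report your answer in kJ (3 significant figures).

W_total ≈ 4.68 kJ

Step 1 (adiabatic): W = (P₁V₁ − P₂V₂)/(γ−1) = (5160 − 3412)/0.667 = 2622 J.
After step 1: P = 183.4 kPa, V = 18.6 L, T = 415.2 K.
Step 2 (isobaric): W = PΔV = (183.4 kPa)(29.8 − 18.6 L) = 2054 J.
W_total = 2622 + 2054 = 4677 J.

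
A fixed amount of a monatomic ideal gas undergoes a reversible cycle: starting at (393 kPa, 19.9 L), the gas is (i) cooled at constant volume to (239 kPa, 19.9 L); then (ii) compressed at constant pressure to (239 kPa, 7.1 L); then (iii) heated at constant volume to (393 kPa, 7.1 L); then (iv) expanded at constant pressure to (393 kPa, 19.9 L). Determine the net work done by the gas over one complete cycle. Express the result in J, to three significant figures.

W_net ≈ 1970 J

Constant-volume legs do no work.
W(ii) = (239)(7.1 − 19.9) = -3059 J; W(iv) = (393)(19.9 − 7.1) = 5030 J.
W_net = -3059 + 5030 = 1971 J (the clockwise enclosed area).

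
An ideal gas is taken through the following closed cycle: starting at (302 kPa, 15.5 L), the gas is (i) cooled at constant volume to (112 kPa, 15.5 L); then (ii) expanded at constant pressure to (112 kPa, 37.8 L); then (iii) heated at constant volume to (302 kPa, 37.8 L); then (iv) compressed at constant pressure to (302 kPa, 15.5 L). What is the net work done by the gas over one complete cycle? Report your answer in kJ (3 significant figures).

Constant-volume legs do no work.
W(ii) = (112)(37.8 − 15.5) = 2498 J; W(iv) = (302)(15.5 − 37.8) = -6735 J.
W_net = 2498 − 6735 = -4237 J (the counter-clockwise enclosed area).

W_net ≈ -4.24 kJ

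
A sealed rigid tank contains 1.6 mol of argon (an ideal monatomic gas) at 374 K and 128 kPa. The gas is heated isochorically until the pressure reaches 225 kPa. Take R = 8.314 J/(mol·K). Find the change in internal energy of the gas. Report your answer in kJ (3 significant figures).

ΔU ≈ 5.66 kJ

Constant volume ⇒ W = 0, so Q = ΔU = nCᵥΔT with Cᵥ = 3R/2 = 12.47 J/(mol·K).
At constant V, T₂/T₁ = P₂/P₁ ⇒ ΔT = T₁(P₂/P₁ − 1) = 374·(225/128 − 1) = 283.4 K.
ΔU = (1.6)(12.47)(283.4) = 5655 J.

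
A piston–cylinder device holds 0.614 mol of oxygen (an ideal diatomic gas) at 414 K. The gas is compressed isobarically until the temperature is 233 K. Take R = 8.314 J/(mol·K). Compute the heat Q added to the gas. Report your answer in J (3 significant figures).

Q ≈ -3230 J

Isobaric: W = nRΔT = (0.614)(8.314)(-181) = -924 J.
ΔU = nCᵥΔT with Cᵥ = 5R/2: ΔU = (0.614)(20.79)(-181) = -2310 J.
Q = ΔU + W = -2310 − 924 = -3234 J.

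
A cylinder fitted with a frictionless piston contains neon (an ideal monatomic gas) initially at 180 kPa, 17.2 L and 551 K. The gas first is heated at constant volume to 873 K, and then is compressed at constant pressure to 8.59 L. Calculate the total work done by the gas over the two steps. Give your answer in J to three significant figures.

Step 1 (isochoric): W = 0 (constant volume).
After step 1: P = 285.2 kPa (V unchanged).
Step 2 (isobaric): W = PΔV = (285.2 kPa)(8.59 − 17.2 L) = -2455 J.
W_total = 0 − 2455 = -2455 J.

W_total ≈ -2460 J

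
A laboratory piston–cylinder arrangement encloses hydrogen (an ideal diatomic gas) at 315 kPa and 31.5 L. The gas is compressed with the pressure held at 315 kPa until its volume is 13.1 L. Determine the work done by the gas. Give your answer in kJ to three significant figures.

Isobaric: W = P ΔV.
W = (315 kPa)(13.1 − 31.5 L) = (315)(-18.4) = -5796 J.

W ≈ -5.80 kJ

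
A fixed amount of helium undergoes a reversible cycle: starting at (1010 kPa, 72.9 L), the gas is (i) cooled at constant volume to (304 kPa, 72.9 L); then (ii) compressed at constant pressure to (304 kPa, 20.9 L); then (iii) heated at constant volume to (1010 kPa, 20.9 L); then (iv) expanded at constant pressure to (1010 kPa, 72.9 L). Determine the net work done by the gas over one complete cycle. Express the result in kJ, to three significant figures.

Constant-volume legs do no work.
W(ii) = (304)(20.9 − 72.9) = -15808 J; W(iv) = (1010)(72.9 − 20.9) = 52520 J.
W_net = -15808 + 52520 = 36712 J (the clockwise enclosed area).

W_net ≈ 36.7 kJ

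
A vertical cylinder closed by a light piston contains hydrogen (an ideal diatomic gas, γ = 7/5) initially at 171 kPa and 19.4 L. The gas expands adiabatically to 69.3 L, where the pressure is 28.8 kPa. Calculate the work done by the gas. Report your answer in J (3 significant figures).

Adiabatic: W = (P₁V₁ − P₂V₂)/(γ − 1) with γ = 7/5.
P₁V₁ = 3317 J, P₂V₂ = 1996 J.
W = (3317 − 1996) / 0.4 = 3304 J.

W ≈ 3300 J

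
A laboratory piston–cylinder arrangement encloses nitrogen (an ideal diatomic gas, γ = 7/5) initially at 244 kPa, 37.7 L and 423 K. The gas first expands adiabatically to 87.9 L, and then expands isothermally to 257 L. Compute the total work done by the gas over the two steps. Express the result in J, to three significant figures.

Step 1 (adiabatic): W = (P₁V₁ − P₂V₂)/(γ−1) = (9199 − 6557)/0.4 = 6606 J.
After step 1: P = 74.59 kPa, V = 87.9 L, T = 301.5 K.
Step 2 (isothermal): W = P₁V₁ ln(V₂/V₁) = (6557) ln(257/87.9) = 7034 J.
W_total = 6606 + 7034 = 13640 J.

W_total ≈ 13600 J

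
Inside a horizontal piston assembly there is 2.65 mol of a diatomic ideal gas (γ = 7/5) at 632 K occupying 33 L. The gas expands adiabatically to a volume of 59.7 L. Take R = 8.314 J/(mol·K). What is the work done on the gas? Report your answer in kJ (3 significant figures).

Adiabatic: TV^(γ−1) = const with γ = 7/5.
T₂ = T₁ (V₁/V₂)^(γ−1) = 632 × (33/59.7)^0.4 = 632 × 0.7889 = 498.6 K.
W_by = nCᵥ(T₁ − T₂) = (2.65)(20.79)(632 − 498.6) = 7349 J.
Work on gas = −W_by = -7349 J.

W ≈ -7.35 kJ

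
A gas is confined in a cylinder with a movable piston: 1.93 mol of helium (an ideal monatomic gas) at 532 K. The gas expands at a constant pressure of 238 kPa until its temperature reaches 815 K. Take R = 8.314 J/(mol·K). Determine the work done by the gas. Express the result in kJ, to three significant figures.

Isobaric: W = P ΔV = nR ΔT.
W = (1.93)(8.314)(815 − 532) = 4541 J.

W ≈ 4.54 kJ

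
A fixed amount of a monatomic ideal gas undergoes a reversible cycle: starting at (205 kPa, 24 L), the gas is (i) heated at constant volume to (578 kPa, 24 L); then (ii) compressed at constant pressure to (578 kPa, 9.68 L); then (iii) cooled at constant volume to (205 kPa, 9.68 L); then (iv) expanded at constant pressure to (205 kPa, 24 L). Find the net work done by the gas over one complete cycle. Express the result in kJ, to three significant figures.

Constant-volume legs do no work.
W(ii) = (578)(9.68 − 24) = -8277 J; W(iv) = (205)(24 − 9.68) = 2936 J.
W_net = -8277 + 2936 = -5341 J (the counter-clockwise enclosed area).

W_net ≈ -5.34 kJ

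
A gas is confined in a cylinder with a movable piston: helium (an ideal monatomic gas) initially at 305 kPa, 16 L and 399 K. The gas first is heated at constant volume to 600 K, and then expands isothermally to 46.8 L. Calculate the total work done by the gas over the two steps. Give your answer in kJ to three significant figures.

Step 1 (isochoric): W = 0 (constant volume).
After step 1: P = 458.6 kPa (V unchanged).
Step 2 (isothermal): W = P₁V₁ ln(V₂/V₁) = (7338) ln(46.8/16) = 7876 J.
W_total = 0 + 7876 = 7876 J.

W_total ≈ 7.88 kJ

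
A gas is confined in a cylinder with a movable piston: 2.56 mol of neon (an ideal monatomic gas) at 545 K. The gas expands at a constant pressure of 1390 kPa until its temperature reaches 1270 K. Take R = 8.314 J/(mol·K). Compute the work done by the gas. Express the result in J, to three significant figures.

Isobaric: W = P ΔV = nR ΔT.
W = (2.56)(8.314)(1270 − 545) = 15431 J.

W ≈ 15400 J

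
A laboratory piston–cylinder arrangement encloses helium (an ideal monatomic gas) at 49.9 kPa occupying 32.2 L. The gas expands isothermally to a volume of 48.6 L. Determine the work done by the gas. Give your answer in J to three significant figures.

W ≈ 661 J

Isothermal: W = nRT ln(V₂/V₁) = P₁V₁ ln(V₂/V₁).
P₁V₁ = (49.9 kPa)(32.2 L) = 1607 J.
W = 1607 × ln(48.6/32.2) = 1607 × 0.4117
W_by_gas = 661.4 J.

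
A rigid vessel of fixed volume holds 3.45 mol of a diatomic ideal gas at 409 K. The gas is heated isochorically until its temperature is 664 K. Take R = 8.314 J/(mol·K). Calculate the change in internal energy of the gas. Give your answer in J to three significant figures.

ΔU ≈ 18300 J

Constant volume ⇒ W = 0, so Q = ΔU = nCᵥΔT with Cᵥ = 5R/2 = 20.79 J/(mol·K).
ΔU = (3.45)(20.79)(664 − 409) = 18286 J.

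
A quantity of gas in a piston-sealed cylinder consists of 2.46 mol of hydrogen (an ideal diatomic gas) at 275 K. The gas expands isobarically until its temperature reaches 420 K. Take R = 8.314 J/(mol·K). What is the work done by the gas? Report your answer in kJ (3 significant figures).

W ≈ 2.97 kJ

Isobaric: W = P ΔV = nR ΔT.
W = (2.46)(8.314)(420 − 275) = 2966 J.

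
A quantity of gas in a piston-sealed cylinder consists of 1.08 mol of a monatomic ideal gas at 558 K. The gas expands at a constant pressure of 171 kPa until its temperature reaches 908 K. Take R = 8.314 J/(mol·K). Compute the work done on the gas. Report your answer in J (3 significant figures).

W ≈ -3140 J

Isobaric: W = P ΔV = nR ΔT.
W = (1.08)(8.314)(908 − 558) = 3143 J.
Work on gas = −W_by = -3143 J.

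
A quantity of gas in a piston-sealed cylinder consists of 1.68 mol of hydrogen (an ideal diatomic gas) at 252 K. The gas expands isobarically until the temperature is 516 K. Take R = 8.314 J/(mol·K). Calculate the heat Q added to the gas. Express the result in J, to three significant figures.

Q ≈ 12900 J

Isobaric: W = nRΔT = (1.68)(8.314)(264) = 3687 J.
ΔU = nCᵥΔT with Cᵥ = 5R/2: ΔU = (1.68)(20.79)(264) = 9219 J.
Q = ΔU + W = 9219 + 3687 = 12906 J.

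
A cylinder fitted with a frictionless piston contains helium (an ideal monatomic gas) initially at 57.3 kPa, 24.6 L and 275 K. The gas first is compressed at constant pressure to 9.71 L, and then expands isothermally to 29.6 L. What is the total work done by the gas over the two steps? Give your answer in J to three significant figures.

Step 1 (isobaric): W = PΔV = (57.3 kPa)(9.71 − 24.6 L) = -853.2 J.
After step 1: P = 57.3 kPa, V = 9.71 L, T = 108.5 K.
Step 2 (isothermal): W = P₁V₁ ln(V₂/V₁) = (556.4) ln(29.6/9.71) = 620.2 J.
W_total = -853.2 + 620.2 = -233 J.

W_total ≈ -233 J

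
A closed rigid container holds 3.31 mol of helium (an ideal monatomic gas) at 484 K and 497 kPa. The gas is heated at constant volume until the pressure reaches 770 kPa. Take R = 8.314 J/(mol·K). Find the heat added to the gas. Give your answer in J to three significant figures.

Q ≈ 11000 J

Constant volume ⇒ W = 0, so Q = ΔU = nCᵥΔT with Cᵥ = 3R/2 = 12.47 J/(mol·K).
At constant V, T₂/T₁ = P₂/P₁ ⇒ ΔT = T₁(P₂/P₁ − 1) = 484·(770/497 − 1) = 265.9 K.
ΔU = (3.31)(12.47)(265.9) = 10974 J.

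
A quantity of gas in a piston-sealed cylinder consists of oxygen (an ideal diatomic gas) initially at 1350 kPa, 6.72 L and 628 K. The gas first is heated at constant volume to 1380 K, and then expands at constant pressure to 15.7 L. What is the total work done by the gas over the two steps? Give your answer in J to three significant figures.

W_total ≈ 26600 J

Step 1 (isochoric): W = 0 (constant volume).
After step 1: P = 2967 kPa (V unchanged).
Step 2 (isobaric): W = PΔV = (2967 kPa)(15.7 − 6.72 L) = 26640 J.
W_total = 0 + 26640 = 26640 J.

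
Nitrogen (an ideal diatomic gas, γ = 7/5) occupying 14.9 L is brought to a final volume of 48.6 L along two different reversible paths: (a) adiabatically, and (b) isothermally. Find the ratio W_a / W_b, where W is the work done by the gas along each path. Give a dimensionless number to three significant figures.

Path (a) adiabatic: W = P₁V₁(1 − (V₁/V₂)^(γ−1))/(γ−1) → W_a/(P₁V₁) = 0.942.
Path (b) isothermal: W = P₁V₁ ln(V₂/V₁) → W_b/(P₁V₁) = 1.182.
W_a / W_b = 0.942 / 1.182 = 0.7968.

W_a / W_b ≈ 0.797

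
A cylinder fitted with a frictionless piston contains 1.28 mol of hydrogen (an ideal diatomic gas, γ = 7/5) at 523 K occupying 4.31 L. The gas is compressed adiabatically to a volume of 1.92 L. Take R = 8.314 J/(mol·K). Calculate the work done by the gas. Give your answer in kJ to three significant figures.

Adiabatic: TV^(γ−1) = const with γ = 7/5.
T₂ = T₁ (V₁/V₂)^(γ−1) = 523 × (4.31/1.92)^0.4 = 523 × 1.382 = 722.7 K.
W_by = nCᵥ(T₁ − T₂) = (1.28)(20.79)(523 − 722.7) = -5314 J.

W ≈ -5.31 kJ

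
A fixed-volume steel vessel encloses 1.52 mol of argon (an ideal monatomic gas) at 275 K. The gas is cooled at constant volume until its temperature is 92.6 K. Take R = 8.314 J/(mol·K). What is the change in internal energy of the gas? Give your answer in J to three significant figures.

Constant volume ⇒ W = 0, so Q = ΔU = nCᵥΔT with Cᵥ = 3R/2 = 12.47 J/(mol·K).
ΔU = (1.52)(12.47)(92.6 − 275) = -3458 J.

ΔU ≈ -3460 J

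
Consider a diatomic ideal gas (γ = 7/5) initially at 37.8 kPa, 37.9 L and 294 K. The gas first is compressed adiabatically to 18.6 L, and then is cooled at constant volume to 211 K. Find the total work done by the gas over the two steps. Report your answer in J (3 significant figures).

W_total ≈ -1180 J

Step 1 (adiabatic): W = (P₁V₁ − P₂V₂)/(γ−1) = (1433 − 1905)/0.4 = -1180 J.
Step 2 (isochoric): W = 0 (constant volume).
W_total = -1180 + 0 = -1180 J.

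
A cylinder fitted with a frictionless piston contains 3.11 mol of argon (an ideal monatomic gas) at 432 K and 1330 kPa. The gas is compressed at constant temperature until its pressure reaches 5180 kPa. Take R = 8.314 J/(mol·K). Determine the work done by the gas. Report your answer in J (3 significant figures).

W ≈ -15200 J

Isothermal process: W = nRT ln(V₂/V₁) = nRT ln(P₁/P₂).
W = (3.11)(8.314)(432) × ln(1330/5180)
  = 11170 × ln(0.2568) = 11170 × -1.36
W_by_gas = -15187 J.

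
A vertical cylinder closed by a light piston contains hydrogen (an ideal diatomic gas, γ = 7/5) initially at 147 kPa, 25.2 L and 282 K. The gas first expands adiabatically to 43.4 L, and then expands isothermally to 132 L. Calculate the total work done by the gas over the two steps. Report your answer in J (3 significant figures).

Step 1 (adiabatic): W = (P₁V₁ − P₂V₂)/(γ−1) = (3704 − 2980)/0.4 = 1810 J.
After step 1: P = 68.67 kPa, V = 43.4 L, T = 226.9 K.
Step 2 (isothermal): W = P₁V₁ ln(V₂/V₁) = (2980) ln(132/43.4) = 3315 J.
W_total = 1810 + 3315 = 5125 J.

W_total ≈ 5130 J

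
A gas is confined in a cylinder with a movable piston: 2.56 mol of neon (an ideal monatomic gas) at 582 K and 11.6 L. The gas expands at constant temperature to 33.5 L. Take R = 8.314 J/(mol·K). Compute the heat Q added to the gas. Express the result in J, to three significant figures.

Q ≈ 13100 J

Isothermal ⇒ ΔU = 0, so Q = W = nRT ln(V₂/V₁).
Q = (2.56)(8.314)(582) ln(33.5/11.6) = 12387 × 1.061 = 13137 J.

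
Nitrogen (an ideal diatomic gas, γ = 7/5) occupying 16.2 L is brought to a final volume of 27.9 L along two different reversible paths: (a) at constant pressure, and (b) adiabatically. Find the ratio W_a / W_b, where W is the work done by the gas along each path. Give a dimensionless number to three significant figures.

Path (a) isobaric: W = P₁(V₂ − V₁) → W_a/(P₁V₁) = 0.7222.
Path (b) adiabatic: W = P₁V₁(1 − (V₁/V₂)^(γ−1))/(γ−1) → W_b/(P₁V₁) = 0.4886.
W_a / W_b = 0.7222 / 0.4886 = 1.478.

W_a / W_b ≈ 1.48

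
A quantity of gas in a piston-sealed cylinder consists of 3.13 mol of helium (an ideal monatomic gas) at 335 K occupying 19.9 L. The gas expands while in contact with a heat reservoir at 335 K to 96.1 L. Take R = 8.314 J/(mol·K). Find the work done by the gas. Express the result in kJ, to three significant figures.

W ≈ 13.7 kJ

Isothermal: W = nRT ln(V₂/V₁).
W = (3.13)(8.314)(335) × ln(96.1/19.9)
  = 8718 × 1.575
W_by_gas = 13727 J.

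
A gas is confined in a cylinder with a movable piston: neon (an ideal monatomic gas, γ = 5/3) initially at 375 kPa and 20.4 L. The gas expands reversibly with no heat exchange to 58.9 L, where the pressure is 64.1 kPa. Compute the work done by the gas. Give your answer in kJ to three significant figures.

W ≈ 5.81 kJ

Adiabatic: W = (P₁V₁ − P₂V₂)/(γ − 1) with γ = 5/3.
P₁V₁ = 7650 J, P₂V₂ = 3775 J.
W = (7650 − 3775) / 0.6667 = 5812 J.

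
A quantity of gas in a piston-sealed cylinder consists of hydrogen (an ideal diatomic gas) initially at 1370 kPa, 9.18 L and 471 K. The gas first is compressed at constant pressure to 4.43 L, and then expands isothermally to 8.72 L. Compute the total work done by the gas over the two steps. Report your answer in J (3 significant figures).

W_total ≈ -2400 J

Step 1 (isobaric): W = PΔV = (1370 kPa)(4.43 − 9.18 L) = -6508 J.
After step 1: P = 1370 kPa, V = 4.43 L, T = 227.3 K.
Step 2 (isothermal): W = P₁V₁ ln(V₂/V₁) = (6069) ln(8.72/4.43) = 4110 J.
W_total = -6508 + 4110 = -2397 J.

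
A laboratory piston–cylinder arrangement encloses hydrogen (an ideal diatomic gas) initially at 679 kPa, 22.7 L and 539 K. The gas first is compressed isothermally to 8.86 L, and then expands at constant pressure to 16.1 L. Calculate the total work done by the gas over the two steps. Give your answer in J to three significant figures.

W_total ≈ -1910 J

Step 1 (isothermal): W = P₁V₁ ln(V₂/V₁) = (15413) ln(8.86/22.7) = -14501 J.
After step 1: P = 1740 kPa, V = 8.86 L, T = 539 K.
Step 2 (isobaric): W = PΔV = (1740 kPa)(16.1 − 8.86 L) = 12595 J.
W_total = -14501 + 12595 = -1906 J.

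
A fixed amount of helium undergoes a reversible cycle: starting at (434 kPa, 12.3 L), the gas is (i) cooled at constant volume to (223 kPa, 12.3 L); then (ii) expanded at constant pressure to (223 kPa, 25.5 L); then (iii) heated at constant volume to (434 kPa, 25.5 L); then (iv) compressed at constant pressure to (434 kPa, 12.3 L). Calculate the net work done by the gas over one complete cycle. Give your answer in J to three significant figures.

Constant-volume legs do no work.
W(ii) = (223)(25.5 − 12.3) = 2944 J; W(iv) = (434)(12.3 − 25.5) = -5729 J.
W_net = 2944 − 5729 = -2785 J (the counter-clockwise enclosed area).

W_net ≈ -2790 J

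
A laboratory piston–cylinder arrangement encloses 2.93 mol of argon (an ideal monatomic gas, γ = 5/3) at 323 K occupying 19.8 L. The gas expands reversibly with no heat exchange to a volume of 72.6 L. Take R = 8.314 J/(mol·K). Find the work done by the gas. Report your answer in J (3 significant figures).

W ≈ 6840 J

Adiabatic: TV^(γ−1) = const with γ = 5/3.
T₂ = T₁ (V₁/V₂)^(γ−1) = 323 × (19.8/72.6)^0.667 = 323 × 0.4206 = 135.8 K.
W_by = nCᵥ(T₁ − T₂) = (2.93)(12.47)(323 − 135.8) = 6839 J.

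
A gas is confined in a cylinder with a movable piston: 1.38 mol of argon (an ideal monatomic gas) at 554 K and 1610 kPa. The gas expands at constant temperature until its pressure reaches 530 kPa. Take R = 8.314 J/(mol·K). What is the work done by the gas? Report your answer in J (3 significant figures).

W ≈ 7060 J

Isothermal process: W = nRT ln(V₂/V₁) = nRT ln(P₁/P₂).
W = (1.38)(8.314)(554) × ln(1610/530)
  = 6356 × ln(3.038) = 6356 × 1.111
W_by_gas = 7062 J.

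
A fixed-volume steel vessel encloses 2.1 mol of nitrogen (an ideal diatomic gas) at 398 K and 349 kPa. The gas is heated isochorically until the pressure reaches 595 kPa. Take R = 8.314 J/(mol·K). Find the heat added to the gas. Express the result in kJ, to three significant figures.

Q ≈ 12.2 kJ

Constant volume ⇒ W = 0, so Q = ΔU = nCᵥΔT with Cᵥ = 5R/2 = 20.79 J/(mol·K).
At constant V, T₂/T₁ = P₂/P₁ ⇒ ΔT = T₁(P₂/P₁ − 1) = 398·(595/349 − 1) = 280.5 K.
ΔU = (2.1)(20.79)(280.5) = 12245 J.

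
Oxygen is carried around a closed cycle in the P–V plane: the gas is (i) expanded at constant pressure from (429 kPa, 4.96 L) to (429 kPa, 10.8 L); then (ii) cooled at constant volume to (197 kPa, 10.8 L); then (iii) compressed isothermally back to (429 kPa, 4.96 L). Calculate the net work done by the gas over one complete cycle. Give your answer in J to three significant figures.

W_net ≈ 850 J

Leg (i): W = PΔV = (429)(10.8 − 4.96) = 2505 J.
Leg (ii): W = 0.
Leg (iii): W = PᵢVᵢ ln(V_f/Vᵢ) = (2128) ln(4.96/10.8) = -1656 J.
W_net = 2505 − 1656 = 849.8 J.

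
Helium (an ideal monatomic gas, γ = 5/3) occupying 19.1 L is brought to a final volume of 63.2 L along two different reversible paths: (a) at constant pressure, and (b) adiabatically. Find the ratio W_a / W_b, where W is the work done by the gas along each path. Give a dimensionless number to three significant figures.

Path (a) isobaric: W = P₁(V₂ − V₁) → W_a/(P₁V₁) = 2.309.
Path (b) adiabatic: W = P₁V₁(1 − (V₁/V₂)^(γ−1))/(γ−1) → W_b/(P₁V₁) = 0.8245.
W_a / W_b = 2.309 / 0.8245 = 2.8.

W_a / W_b ≈ 2.80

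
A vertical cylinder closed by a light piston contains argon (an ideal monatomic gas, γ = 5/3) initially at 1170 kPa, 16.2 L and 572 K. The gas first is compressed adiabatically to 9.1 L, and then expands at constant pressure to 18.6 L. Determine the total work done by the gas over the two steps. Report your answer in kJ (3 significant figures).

Step 1 (adiabatic): W = (P₁V₁ − P₂V₂)/(γ−1) = (18954 − 27841)/0.667 = -13330 J.
After step 1: P = 3059 kPa, V = 9.1 L, T = 840.2 K.
Step 2 (isobaric): W = PΔV = (3059 kPa)(18.6 − 9.1 L) = 29065 J.
W_total = -13330 + 29065 = 15734 J.

W_total ≈ 15.7 kJ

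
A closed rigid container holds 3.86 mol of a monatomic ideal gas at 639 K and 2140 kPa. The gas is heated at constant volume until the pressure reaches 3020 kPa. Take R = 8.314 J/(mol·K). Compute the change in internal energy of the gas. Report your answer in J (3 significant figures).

ΔU ≈ 12600 J

Constant volume ⇒ W = 0, so Q = ΔU = nCᵥΔT with Cᵥ = 3R/2 = 12.47 J/(mol·K).
At constant V, T₂/T₁ = P₂/P₁ ⇒ ΔT = T₁(P₂/P₁ − 1) = 639·(3020/2140 − 1) = 262.8 K.
ΔU = (3.86)(12.47)(262.8) = 12649 J.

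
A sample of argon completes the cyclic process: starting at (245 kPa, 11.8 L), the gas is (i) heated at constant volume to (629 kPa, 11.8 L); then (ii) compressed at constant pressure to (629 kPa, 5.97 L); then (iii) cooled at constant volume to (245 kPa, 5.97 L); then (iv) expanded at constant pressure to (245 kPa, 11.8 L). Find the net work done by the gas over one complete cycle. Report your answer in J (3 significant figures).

Constant-volume legs do no work.
W(ii) = (629)(5.97 − 11.8) = -3667 J; W(iv) = (245)(11.8 − 5.97) = 1428 J.
W_net = -3667 + 1428 = -2239 J (the counter-clockwise enclosed area).

W_net ≈ -2240 J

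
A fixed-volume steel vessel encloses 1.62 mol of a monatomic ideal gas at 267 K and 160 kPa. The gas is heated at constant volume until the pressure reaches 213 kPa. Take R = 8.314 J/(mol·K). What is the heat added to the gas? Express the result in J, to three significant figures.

Constant volume ⇒ W = 0, so Q = ΔU = nCᵥΔT with Cᵥ = 3R/2 = 12.47 J/(mol·K).
At constant V, T₂/T₁ = P₂/P₁ ⇒ ΔT = T₁(P₂/P₁ − 1) = 267·(213/160 − 1) = 88.44 K.
ΔU = (1.62)(12.47)(88.44) = 1787 J.

Q ≈ 1790 J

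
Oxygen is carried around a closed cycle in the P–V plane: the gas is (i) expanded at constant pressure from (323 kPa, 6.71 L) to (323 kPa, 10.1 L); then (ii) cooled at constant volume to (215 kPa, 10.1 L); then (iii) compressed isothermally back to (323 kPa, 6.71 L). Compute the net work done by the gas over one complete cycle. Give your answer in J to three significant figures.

Leg (i): W = PΔV = (323)(10.1 − 6.71) = 1095 J.
Leg (ii): W = 0.
Leg (iii): W = PᵢVᵢ ln(V_f/Vᵢ) = (2172) ln(6.71/10.1) = -888 J.
W_net = 1095 − 888 = 207 J.

W_net ≈ 207 J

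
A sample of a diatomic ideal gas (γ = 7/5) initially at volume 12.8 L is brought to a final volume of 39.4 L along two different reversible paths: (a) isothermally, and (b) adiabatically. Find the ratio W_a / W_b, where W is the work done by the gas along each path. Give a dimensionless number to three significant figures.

Path (a) isothermal: W = P₁V₁ ln(V₂/V₁) → W_a/(P₁V₁) = 1.124.
Path (b) adiabatic: W = P₁V₁(1 − (V₁/V₂)^(γ−1))/(γ−1) → W_b/(P₁V₁) = 0.9055.
W_a / W_b = 1.124 / 0.9055 = 1.242.

W_a / W_b ≈ 1.24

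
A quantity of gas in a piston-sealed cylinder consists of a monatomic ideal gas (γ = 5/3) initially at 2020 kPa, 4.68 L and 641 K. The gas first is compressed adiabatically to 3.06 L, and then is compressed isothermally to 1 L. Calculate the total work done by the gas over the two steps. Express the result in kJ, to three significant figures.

W_total ≈ -18.7 kJ

Step 1 (adiabatic): W = (P₁V₁ − P₂V₂)/(γ−1) = (9454 − 12549)/0.667 = -4643 J.
After step 1: P = 4101 kPa, V = 3.06 L, T = 850.9 K.
Step 2 (isothermal): W = P₁V₁ ln(V₂/V₁) = (12549) ln(1/3.06) = -14035 J.
W_total = -4643 − 14035 = -18678 J.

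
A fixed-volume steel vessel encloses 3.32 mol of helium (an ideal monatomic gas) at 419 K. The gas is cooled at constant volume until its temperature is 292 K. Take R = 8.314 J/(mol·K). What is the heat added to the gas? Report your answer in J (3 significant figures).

Constant volume ⇒ W = 0, so Q = ΔU = nCᵥΔT with Cᵥ = 3R/2 = 12.47 J/(mol·K).
ΔU = (3.32)(12.47)(292 − 419) = -5258 J.

Q ≈ -5260 J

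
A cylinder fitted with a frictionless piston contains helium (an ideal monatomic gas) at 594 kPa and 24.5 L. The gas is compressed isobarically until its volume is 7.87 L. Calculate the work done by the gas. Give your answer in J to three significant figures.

W ≈ -9880 J

Isobaric: W = P ΔV.
W = (594 kPa)(7.87 − 24.5 L) = (594)(-16.63) = -9878 J.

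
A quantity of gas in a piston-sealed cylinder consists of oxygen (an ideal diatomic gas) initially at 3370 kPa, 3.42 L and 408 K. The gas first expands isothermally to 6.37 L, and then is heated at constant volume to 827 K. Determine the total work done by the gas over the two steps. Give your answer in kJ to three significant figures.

W_total ≈ 7.17 kJ

Step 1 (isothermal): W = P₁V₁ ln(V₂/V₁) = (11525) ln(6.37/3.42) = 7168 J.
Step 2 (isochoric): W = 0 (constant volume).
W_total = 7168 + 0 = 7168 J.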